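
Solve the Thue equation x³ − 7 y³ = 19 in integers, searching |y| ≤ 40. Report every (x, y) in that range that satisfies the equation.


The equation is x³ - 7y³ = 19. For fixed y, x³ = 7·y³ + 19, so a solution requires the RHS to be a perfect cube.
Strategy: iterate y from -40 to 40, compute RHS = 7·y³ + 19, and check whether it is a (positive or negative) perfect cube.
Check small values of y:
  y = 0: RHS = 19 is not a perfect cube.
  y = 1: RHS = 26 is not a perfect cube.
  y = -1: RHS = 12 is not a perfect cube.
  y = 2: RHS = 75 is not a perfect cube.
  y = -2: RHS = -37 is not a perfect cube.
  y = 3: RHS = 208 is not a perfect cube.
  y = -3: RHS = -170 is not a perfect cube.
Continuing the search up to |y| = 40 finds no solutions either.
No (x, y) in the scanned range satisfies the equation.

No integer solutions with |y| ≤ 40.


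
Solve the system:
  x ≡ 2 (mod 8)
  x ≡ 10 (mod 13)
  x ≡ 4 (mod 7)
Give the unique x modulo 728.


Moduli 8, 13, 7 are pairwise coprime; by CRT there is a unique solution modulo M = 8 · 13 · 7 = 728.
Solve pairwise, accumulating the modulus:
  Start with x ≡ 2 (mod 8).
  Combine with x ≡ 10 (mod 13): since gcd(8, 13) = 1, we get a unique residue mod 104.
    Write x = 2 + 8·t and substitute into x ≡ 10 (mod 13): 8·t ≡ 10 − 2 = 8 (mod 13).
    The inverse of 8 mod 13 is 5 (since 8·5 = 40 = 3·13 + 1), so t ≡ 5·8 = 40 ≡ 1 (mod 13).
    Then x = 2 + 8·1 = 10, valid modulo lcm(8, 13) = 104: x ≡ 10 (mod 104).
  Combine with x ≡ 4 (mod 7): since gcd(104, 7) = 1, we get a unique residue mod 728.
    Write x = 10 + 104·t and substitute into x ≡ 4 (mod 7): 104·t ≡ 4 − 10 = -6 (mod 7).
    Reduce coefficients mod 7: 6·t ≡ 1 (mod 7).
    The inverse of 6 mod 7 is 6 (since 6·6 = 36 = 5·7 + 1), so t ≡ 6·1 = 6 ≡ 6 (mod 7).
    Then x = 10 + 104·6 = 634, valid modulo lcm(104, 7) = 728: x ≡ 634 (mod 728).
Verify: 634 mod 8 = 2 ✓, 634 mod 13 = 10 ✓, 634 mod 7 = 4 ✓.

x ≡ 634 (mod 728).


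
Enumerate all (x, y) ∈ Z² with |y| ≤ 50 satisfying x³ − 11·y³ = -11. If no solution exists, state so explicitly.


The equation is x³ - 11y³ = -11. For fixed y, x³ = 11·y³ − 11, so a solution requires the RHS to be a perfect cube.
Strategy: iterate y from -50 to 50, compute RHS = 11·y³ − 11, and check whether it is a (positive or negative) perfect cube.
Check small values of y:
  y = 0: RHS = -11 is not a perfect cube.
  y = 1: RHS = 0 = (0)³ ⇒ x = 0 works.
  y = -1: RHS = -22 is not a perfect cube.
  y = 2: RHS = 77 is not a perfect cube.
  y = -2: RHS = -99 is not a perfect cube.
  y = 3: RHS = 286 is not a perfect cube.
  y = -3: RHS = -308 is not a perfect cube.
Continuing the search up to |y| = 50 finds no further solutions beyond those listed.
Collected solutions: (0, 1).

Solutions (with |y| ≤ 50): (0, 1).


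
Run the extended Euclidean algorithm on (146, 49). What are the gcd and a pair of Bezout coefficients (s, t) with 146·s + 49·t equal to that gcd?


Euclidean algorithm on (146, 49) — divide until remainder is 0:
  146 = 2 · 49 + 48
  49 = 1 · 48 + 1
  48 = 48 · 1 + 0
gcd(146, 49) = 1.
Track Bezout coefficients alongside the remainders: start with r₀ = 146 = a·1 + b·0 (s = 1, t = 0) and r₁ = 49 = a·0 + b·1 (s = 0, t = 1); each new remainder r_{k+1} = r_{k-1} − q_k·r_k inherits s_{k+1} = s_{k-1} − q_k·s_k, t_{k+1} = t_{k-1} − q_k·t_k, so r_k = a·s_k + b·t_k at every step:
  q = 2: r = 48, s = 1 − 2·0 = 1, t = 0 − 2·1 = -2  (check: 146·1 + 49·(-2) = 48)
  q = 1: r = 1, s = 0 − 1·1 = -1, t = 1 − 1·(-2) = 3  (check: 146·(-1) + 49·3 = 1)
The row with r = 1 (the gcd) gives the Bezout coefficients s = -1, t = 3.
Result: 146 · (-1) + 49 · (3) = 1.

gcd(146, 49) = 1; s = -1, t = 3 (check: 146·(-1) + 49·3 = 1).


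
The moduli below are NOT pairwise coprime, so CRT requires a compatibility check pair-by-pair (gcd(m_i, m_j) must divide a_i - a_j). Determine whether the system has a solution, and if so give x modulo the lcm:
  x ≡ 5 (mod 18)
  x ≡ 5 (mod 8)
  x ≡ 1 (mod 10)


Moduli 18, 8, 10 are not pairwise coprime, so CRT works modulo lcm(m_i) when all pairwise compatibility conditions hold.
Pairwise compatibility: gcd(m_i, m_j) must divide a_i - a_j for every pair.
Merge one congruence at a time:
  Start: x ≡ 5 (mod 18).
  Combine with x ≡ 5 (mod 8): gcd(18, 8) = 2; 5 - 5 = 0, which IS divisible by 2, so compatible.
    Write x = 5 + 18·t and substitute into x ≡ 5 (mod 8): 18·t ≡ 5 − 5 = 0 (mod 8).
    Divide the congruence (and modulus) by g = 2: 9·t ≡ 0 (mod 4).
    Reduce coefficients mod 4: 1·t ≡ 0 (mod 4).
    So t ≡ 0 (mod 4).
    Then x = 5 + 18·0 = 5, valid modulo lcm(18, 8) = 72: x ≡ 5 (mod 72).
  Combine with x ≡ 1 (mod 10): gcd(72, 10) = 2; 1 - 5 = -4, which IS divisible by 2, so compatible.
    Write x = 5 + 72·t and substitute into x ≡ 1 (mod 10): 72·t ≡ 1 − 5 = -4 (mod 10).
    Divide the congruence (and modulus) by g = 2: 36·t ≡ -2 (mod 5).
    Reduce coefficients mod 5: 1·t ≡ 3 (mod 5).
    So t ≡ 3 (mod 5).
    Then x = 5 + 72·3 = 221, valid modulo lcm(72, 10) = 360: x ≡ 221 (mod 360).
Verify: 221 mod 18 = 5, 221 mod 8 = 5, 221 mod 10 = 1.

x ≡ 221 (mod 360).


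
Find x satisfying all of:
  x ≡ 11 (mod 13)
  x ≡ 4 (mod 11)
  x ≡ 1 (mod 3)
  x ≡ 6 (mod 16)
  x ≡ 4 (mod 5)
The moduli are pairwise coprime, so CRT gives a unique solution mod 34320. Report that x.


Product of moduli M = 13 · 11 · 3 · 16 · 5 = 34320.
Merge one congruence at a time:
  Start: x ≡ 11 (mod 13).
  Combine with x ≡ 4 (mod 11); new modulus lcm = 143.
    Write x = 11 + 13·t and substitute into x ≡ 4 (mod 11): 13·t ≡ 4 − 11 = -7 (mod 11).
    Reduce coefficients mod 11: 2·t ≡ 4 (mod 11).
    The inverse of 2 mod 11 is 6 (since 2·6 = 12 = 1·11 + 1), so t ≡ 6·4 = 24 ≡ 2 (mod 11).
    Then x = 11 + 13·2 = 37, valid modulo lcm(13, 11) = 143: x ≡ 37 (mod 143).
  Combine with x ≡ 1 (mod 3); new modulus lcm = 429.
    Write x = 37 + 143·t and substitute into x ≡ 1 (mod 3): 143·t ≡ 1 − 37 = -36 (mod 3).
    Reduce coefficients mod 3: 2·t ≡ 0 (mod 3).
    The inverse of 2 mod 3 is 2 (since 2·2 = 4 = 1·3 + 1), so t ≡ 2·0 = 0 ≡ 0 (mod 3).
    Then x = 37 + 143·0 = 37, valid modulo lcm(143, 3) = 429: x ≡ 37 (mod 429).
  Combine with x ≡ 6 (mod 16); new modulus lcm = 6864.
    Write x = 37 + 429·t and substitute into x ≡ 6 (mod 16): 429·t ≡ 6 − 37 = -31 (mod 16).
    Reduce coefficients mod 16: 13·t ≡ 1 (mod 16).
    The inverse of 13 mod 16 is 5 (since 13·5 = 65 = 4·16 + 1), so t ≡ 5·1 = 5 ≡ 5 (mod 16).
    Then x = 37 + 429·5 = 2182, valid modulo lcm(429, 16) = 6864: x ≡ 2182 (mod 6864).
  Combine with x ≡ 4 (mod 5); new modulus lcm = 34320.
    Write x = 2182 + 6864·t and substitute into x ≡ 4 (mod 5): 6864·t ≡ 4 − 2182 = -2178 (mod 5).
    Reduce coefficients mod 5: 4·t ≡ 2 (mod 5).
    The inverse of 4 mod 5 is 4 (since 4·4 = 16 = 3·5 + 1), so t ≡ 4·2 = 8 ≡ 3 (mod 5).
    Then x = 2182 + 6864·3 = 22774, valid modulo lcm(6864, 5) = 34320: x ≡ 22774 (mod 34320).
Verify against each original: 22774 mod 13 = 11, 22774 mod 11 = 4, 22774 mod 3 = 1, 22774 mod 16 = 6, 22774 mod 5 = 4.

x ≡ 22774 (mod 34320).


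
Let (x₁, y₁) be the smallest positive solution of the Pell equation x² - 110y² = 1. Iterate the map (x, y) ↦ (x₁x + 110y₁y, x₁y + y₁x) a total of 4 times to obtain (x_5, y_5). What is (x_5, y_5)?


Step 1: Find the fundamental solution (x₁, y₁) of x² - 110y² = 1.
  Expand √110 as a continued fraction. a₀ = ⌊√110⌋ = 10; iterate m_{k+1} = d_k·a_k − m_k, d_{k+1} = (110 − m_{k+1}²)/d_k, a_{k+1} = ⌊(a₀ + m_{k+1})/d_{k+1}⌋ (starting m₀ = 0, d₀ = 1), with convergents p_k = a_k·p_{k-1} + p_{k-2}, q_k = a_k·q_{k-1} + q_{k-2} (p₋₁ = 1, q₋₁ = 0):
  k = 0: a₀ = 10; p₀/q₀ = 10/1; p₀² − 110·q₀² = 100 − 110 = -10.
  k = 1: m = 10, d = 10, a = ⌊(10 + 10)/10⌋ = 2; p/q = (2·10 + 1)/(2·1 + 0) = 21/2; p² − 110·q² = 441 − 440 = 1.
  The first convergent with p² − 110·q² = 1 gives the fundamental solution (x₁, y₁) = (21, 2).
Step 2: Apply the recurrence (x_{n+1}, y_{n+1}) = (x₁x_n + 110y₁y_n, x₁y_n + y₁x_n) repeatedly.
  From (x_1, y_1) = (21, 2): x_2 = 21·21 + 110·2·2 = 881; y_2 = 21·2 + 2·21 = 84.
  From (x_2, y_2) = (881, 84): x_3 = 21·881 + 110·2·84 = 36981; y_3 = 21·84 + 2·881 = 3526.
  From (x_3, y_3) = (36981, 3526): x_4 = 21·36981 + 110·2·3526 = 1552321; y_4 = 21·3526 + 2·36981 = 148008.
  From (x_4, y_4) = (1552321, 148008): x_5 = 21·1552321 + 110·2·148008 = 65160501; y_5 = 21·148008 + 2·1552321 = 6212810.
Step 3: Verify x_5² - 110·y_5² = 4245890890571001 - 4245890890571000 = 1 (should be 1). ✓

(x_1, y_1) = (21, 2); (x_5, y_5) = (65160501, 6212810).


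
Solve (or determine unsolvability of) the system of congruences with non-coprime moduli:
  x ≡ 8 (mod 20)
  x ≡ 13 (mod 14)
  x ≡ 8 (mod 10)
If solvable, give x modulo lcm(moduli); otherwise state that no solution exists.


Moduli 20, 14, 10 are not pairwise coprime, so CRT works modulo lcm(m_i) when all pairwise compatibility conditions hold.
Pairwise compatibility: gcd(m_i, m_j) must divide a_i - a_j for every pair.
Merge one congruence at a time:
  Start: x ≡ 8 (mod 20).
  Combine with x ≡ 13 (mod 14): gcd(20, 14) = 2, and 13 - 8 = 5 is NOT divisible by 2.
    ⇒ system is inconsistent (no integer solution).

No solution (the system is inconsistent).


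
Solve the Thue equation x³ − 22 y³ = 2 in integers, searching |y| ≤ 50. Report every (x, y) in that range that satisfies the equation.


The equation is x³ - 22y³ = 2. For fixed y, x³ = 22·y³ + 2, so a solution requires the RHS to be a perfect cube.
Strategy: iterate y from -50 to 50, compute RHS = 22·y³ + 2, and check whether it is a (positive or negative) perfect cube.
Check small values of y:
  y = 0: RHS = 2 is not a perfect cube.
  y = 1: RHS = 24 is not a perfect cube.
  y = -1: RHS = -20 is not a perfect cube.
  y = 2: RHS = 178 is not a perfect cube.
  y = -2: RHS = -174 is not a perfect cube.
  y = 3: RHS = 596 is not a perfect cube.
  y = -3: RHS = -592 is not a perfect cube.
Continuing the search up to |y| = 50 finds no solutions either.
No (x, y) in the scanned range satisfies the equation.

No integer solutions with |y| ≤ 50.


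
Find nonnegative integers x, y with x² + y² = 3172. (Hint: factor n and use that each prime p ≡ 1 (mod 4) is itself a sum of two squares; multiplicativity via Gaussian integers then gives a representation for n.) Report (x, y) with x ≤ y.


Step 1: Factor n = 3172 = 2^2 · 13 · 61.
Step 2: Check the mod-4 condition on each prime factor: 2 = 2 (special); 13 ≡ 1 (mod 4), exponent 1; 61 ≡ 1 (mod 4), exponent 1.
All primes ≡ 3 (mod 4) appear to even exponent (or don't appear), so by the two-squares theorem n IS expressible as a sum of two squares.
Step 3: Build a representation. Group n = k² · m with k = 2 and m = 13 · 61 = 793 (a product of primes ≡ 1 (mod 4)); a representation of m scales to one of n via (k·x)² + (k·y)² = k²(x² + y²). Each prime p ≡ 1 (mod 4) is itself a sum of two squares; find a² by testing p − a² for a perfect square:
  13: 13 − 1² = 12, 13 − 2² = 9 = 3² ⇒ 13 = 2² + 3².
  61: 61 − 1² = 60, 61 − 2² = 57, 61 − 3² = 52, 61 − 4² = 45, 61 − 5² = 36 = 6² ⇒ 61 = 5² + 6².
  Combine using the Brahmagupta–Fibonacci identity (a² + b²)(c² + d²) = (ac − bd)² + (ad + bc)² = (ac + bd)² + (ad − bc)²:
  13 · 61 = 793: from (2² + 3²)(5² + 6²), take (2·5 − 3·6, 2·6 + 3·5) = (10 − 18, 12 + 15) = (-8, 27); dropping signs (only squares matter) gives (8, 27); check 8² + 27² = 64 + 729 = 793 ✓.
  Scale by k = 2: (2·8, 2·27) = (16, 54).
Step 4: Order so x ≤ y and verify: 16² + 54² = 256 + 2916 = 3172 = n. ✓

n = 3172 = 16² + 54² (one valid representation with x ≤ y).


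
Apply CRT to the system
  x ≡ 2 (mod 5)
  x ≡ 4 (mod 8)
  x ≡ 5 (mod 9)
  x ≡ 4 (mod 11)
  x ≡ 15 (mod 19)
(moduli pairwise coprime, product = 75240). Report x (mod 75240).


Product of moduli M = 5 · 8 · 9 · 11 · 19 = 75240.
Merge one congruence at a time:
  Start: x ≡ 2 (mod 5).
  Combine with x ≡ 4 (mod 8); new modulus lcm = 40.
    Write x = 2 + 5·t and substitute into x ≡ 4 (mod 8): 5·t ≡ 4 − 2 = 2 (mod 8).
    The inverse of 5 mod 8 is 5 (since 5·5 = 25 = 3·8 + 1), so t ≡ 5·2 = 10 ≡ 2 (mod 8).
    Then x = 2 + 5·2 = 12, valid modulo lcm(5, 8) = 40: x ≡ 12 (mod 40).
  Combine with x ≡ 5 (mod 9); new modulus lcm = 360.
    Write x = 12 + 40·t and substitute into x ≡ 5 (mod 9): 40·t ≡ 5 − 12 = -7 (mod 9).
    Reduce coefficients mod 9: 4·t ≡ 2 (mod 9).
    The inverse of 4 mod 9 is 7 (since 4·7 = 28 = 3·9 + 1), so t ≡ 7·2 = 14 ≡ 5 (mod 9).
    Then x = 12 + 40·5 = 212, valid modulo lcm(40, 9) = 360: x ≡ 212 (mod 360).
  Combine with x ≡ 4 (mod 11); new modulus lcm = 3960.
    Write x = 212 + 360·t and substitute into x ≡ 4 (mod 11): 360·t ≡ 4 − 212 = -208 (mod 11).
    Reduce coefficients mod 11: 8·t ≡ 1 (mod 11).
    The inverse of 8 mod 11 is 7 (since 8·7 = 56 = 5·11 + 1), so t ≡ 7·1 = 7 ≡ 7 (mod 11).
    Then x = 212 + 360·7 = 2732, valid modulo lcm(360, 11) = 3960: x ≡ 2732 (mod 3960).
  Combine with x ≡ 15 (mod 19); new modulus lcm = 75240.
    Write x = 2732 + 3960·t and substitute into x ≡ 15 (mod 19): 3960·t ≡ 15 − 2732 = -2717 (mod 19).
    Reduce coefficients mod 19: 8·t ≡ 0 (mod 19).
    The inverse of 8 mod 19 is 12 (since 8·12 = 96 = 5·19 + 1), so t ≡ 12·0 = 0 ≡ 0 (mod 19).
    Then x = 2732 + 3960·0 = 2732, valid modulo lcm(3960, 19) = 75240: x ≡ 2732 (mod 75240).
Verify against each original: 2732 mod 5 = 2, 2732 mod 8 = 4, 2732 mod 9 = 5, 2732 mod 11 = 4, 2732 mod 19 = 15.

x ≡ 2732 (mod 75240).


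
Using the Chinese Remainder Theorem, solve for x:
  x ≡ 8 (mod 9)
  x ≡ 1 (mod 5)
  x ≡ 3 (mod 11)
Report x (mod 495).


Moduli 9, 5, 11 are pairwise coprime; by CRT there is a unique solution modulo M = 9 · 5 · 11 = 495.
Solve pairwise, accumulating the modulus:
  Start with x ≡ 8 (mod 9).
  Combine with x ≡ 1 (mod 5): since gcd(9, 5) = 1, we get a unique residue mod 45.
    Write x = 8 + 9·t and substitute into x ≡ 1 (mod 5): 9·t ≡ 1 − 8 = -7 (mod 5).
    Reduce coefficients mod 5: 4·t ≡ 3 (mod 5).
    The inverse of 4 mod 5 is 4 (since 4·4 = 16 = 3·5 + 1), so t ≡ 4·3 = 12 ≡ 2 (mod 5).
    Then x = 8 + 9·2 = 26, valid modulo lcm(9, 5) = 45: x ≡ 26 (mod 45).
  Combine with x ≡ 3 (mod 11): since gcd(45, 11) = 1, we get a unique residue mod 495.
    Write x = 26 + 45·t and substitute into x ≡ 3 (mod 11): 45·t ≡ 3 − 26 = -23 (mod 11).
    Reduce coefficients mod 11: 1·t ≡ 10 (mod 11).
    So t ≡ 10 (mod 11).
    Then x = 26 + 45·10 = 476, valid modulo lcm(45, 11) = 495: x ≡ 476 (mod 495).
Verify: 476 mod 9 = 8 ✓, 476 mod 5 = 1 ✓, 476 mod 11 = 3 ✓.

x ≡ 476 (mod 495).


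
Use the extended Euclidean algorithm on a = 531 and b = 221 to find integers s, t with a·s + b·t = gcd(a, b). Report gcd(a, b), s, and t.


Euclidean algorithm on (531, 221) — divide until remainder is 0:
  531 = 2 · 221 + 89
  221 = 2 · 89 + 43
  89 = 2 · 43 + 3
  43 = 14 · 3 + 1
  3 = 3 · 1 + 0
gcd(531, 221) = 1.
Track Bezout coefficients alongside the remainders: start with r₀ = 531 = a·1 + b·0 (s = 1, t = 0) and r₁ = 221 = a·0 + b·1 (s = 0, t = 1); each new remainder r_{k+1} = r_{k-1} − q_k·r_k inherits s_{k+1} = s_{k-1} − q_k·s_k, t_{k+1} = t_{k-1} − q_k·t_k, so r_k = a·s_k + b·t_k at every step:
  q = 2: r = 89, s = 1 − 2·0 = 1, t = 0 − 2·1 = -2  (check: 531·1 + 221·(-2) = 89)
  q = 2: r = 43, s = 0 − 2·1 = -2, t = 1 − 2·(-2) = 5  (check: 531·(-2) + 221·5 = 43)
  q = 2: r = 3, s = 1 − 2·(-2) = 5, t = -2 − 2·5 = -12  (check: 531·5 + 221·(-12) = 3)
  q = 14: r = 1, s = -2 − 14·5 = -72, t = 5 − 14·(-12) = 173  (check: 531·(-72) + 221·173 = 1)
The row with r = 1 (the gcd) gives the Bezout coefficients s = -72, t = 173.
Result: 531 · (-72) + 221 · (173) = 1.

gcd(531, 221) = 1; s = -72, t = 173 (check: 531·(-72) + 221·173 = 1).


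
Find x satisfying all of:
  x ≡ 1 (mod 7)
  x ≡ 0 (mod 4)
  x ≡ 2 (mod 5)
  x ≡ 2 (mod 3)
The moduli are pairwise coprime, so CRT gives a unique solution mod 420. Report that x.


Product of moduli M = 7 · 4 · 5 · 3 = 420.
Merge one congruence at a time:
  Start: x ≡ 1 (mod 7).
  Combine with x ≡ 0 (mod 4); new modulus lcm = 28.
    Write x = 1 + 7·t and substitute into x ≡ 0 (mod 4): 7·t ≡ 0 − 1 = -1 (mod 4).
    Reduce coefficients mod 4: 3·t ≡ 3 (mod 4).
    The inverse of 3 mod 4 is 3 (since 3·3 = 9 = 2·4 + 1), so t ≡ 3·3 = 9 ≡ 1 (mod 4).
    Then x = 1 + 7·1 = 8, valid modulo lcm(7, 4) = 28: x ≡ 8 (mod 28).
  Combine with x ≡ 2 (mod 5); new modulus lcm = 140.
    Write x = 8 + 28·t and substitute into x ≡ 2 (mod 5): 28·t ≡ 2 − 8 = -6 (mod 5).
    Reduce coefficients mod 5: 3·t ≡ 4 (mod 5).
    The inverse of 3 mod 5 is 2 (since 3·2 = 6 = 1·5 + 1), so t ≡ 2·4 = 8 ≡ 3 (mod 5).
    Then x = 8 + 28·3 = 92, valid modulo lcm(28, 5) = 140: x ≡ 92 (mod 140).
  Combine with x ≡ 2 (mod 3); new modulus lcm = 420.
    Write x = 92 + 140·t and substitute into x ≡ 2 (mod 3): 140·t ≡ 2 − 92 = -90 (mod 3).
    Reduce coefficients mod 3: 2·t ≡ 0 (mod 3).
    The inverse of 2 mod 3 is 2 (since 2·2 = 4 = 1·3 + 1), so t ≡ 2·0 = 0 ≡ 0 (mod 3).
    Then x = 92 + 140·0 = 92, valid modulo lcm(140, 3) = 420: x ≡ 92 (mod 420).
Verify against each original: 92 mod 7 = 1, 92 mod 4 = 0, 92 mod 5 = 2, 92 mod 3 = 2.

x ≡ 92 (mod 420).


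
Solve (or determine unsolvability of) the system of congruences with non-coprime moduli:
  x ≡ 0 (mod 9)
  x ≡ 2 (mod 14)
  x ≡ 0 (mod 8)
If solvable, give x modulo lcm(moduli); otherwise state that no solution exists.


Moduli 9, 14, 8 are not pairwise coprime, so CRT works modulo lcm(m_i) when all pairwise compatibility conditions hold.
Pairwise compatibility: gcd(m_i, m_j) must divide a_i - a_j for every pair.
Merge one congruence at a time:
  Start: x ≡ 0 (mod 9).
  Combine with x ≡ 2 (mod 14): gcd(9, 14) = 1; 2 - 0 = 2, which IS divisible by 1, so compatible.
    Write x = 0 + 9·t and substitute into x ≡ 2 (mod 14): 9·t ≡ 2 − 0 = 2 (mod 14).
    The inverse of 9 mod 14 is 11 (since 9·11 = 99 = 7·14 + 1), so t ≡ 11·2 = 22 ≡ 8 (mod 14).
    Then x = 0 + 9·8 = 72, valid modulo lcm(9, 14) = 126: x ≡ 72 (mod 126).
  Combine with x ≡ 0 (mod 8): gcd(126, 8) = 2; 0 - 72 = -72, which IS divisible by 2, so compatible.
    Write x = 72 + 126·t and substitute into x ≡ 0 (mod 8): 126·t ≡ 0 − 72 = -72 (mod 8).
    Divide the congruence (and modulus) by g = 2: 63·t ≡ -36 (mod 4).
    Reduce coefficients mod 4: 3·t ≡ 0 (mod 4).
    The inverse of 3 mod 4 is 3 (since 3·3 = 9 = 2·4 + 1), so t ≡ 3·0 = 0 ≡ 0 (mod 4).
    Then x = 72 + 126·0 = 72, valid modulo lcm(126, 8) = 504: x ≡ 72 (mod 504).
Verify: 72 mod 9 = 0, 72 mod 14 = 2, 72 mod 8 = 0.

x ≡ 72 (mod 504).


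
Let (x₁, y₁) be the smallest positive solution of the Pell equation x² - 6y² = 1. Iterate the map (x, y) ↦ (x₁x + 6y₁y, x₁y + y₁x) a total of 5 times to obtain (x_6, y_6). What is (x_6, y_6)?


Step 1: Find the fundamental solution (x₁, y₁) of x² - 6y² = 1.
  Expand √6 as a continued fraction. a₀ = ⌊√6⌋ = 2; iterate m_{k+1} = d_k·a_k − m_k, d_{k+1} = (6 − m_{k+1}²)/d_k, a_{k+1} = ⌊(a₀ + m_{k+1})/d_{k+1}⌋ (starting m₀ = 0, d₀ = 1), with convergents p_k = a_k·p_{k-1} + p_{k-2}, q_k = a_k·q_{k-1} + q_{k-2} (p₋₁ = 1, q₋₁ = 0):
  k = 0: a₀ = 2; p₀/q₀ = 2/1; p₀² − 6·q₀² = 4 − 6 = -2.
  k = 1: m = 2, d = 2, a = ⌊(2 + 2)/2⌋ = 2; p/q = (2·2 + 1)/(2·1 + 0) = 5/2; p² − 6·q² = 25 − 24 = 1.
  The first convergent with p² − 6·q² = 1 gives the fundamental solution (x₁, y₁) = (5, 2).
Step 2: Apply the recurrence (x_{n+1}, y_{n+1}) = (x₁x_n + 6y₁y_n, x₁y_n + y₁x_n) repeatedly.
  From (x_1, y_1) = (5, 2): x_2 = 5·5 + 6·2·2 = 49; y_2 = 5·2 + 2·5 = 20.
  From (x_2, y_2) = (49, 20): x_3 = 5·49 + 6·2·20 = 485; y_3 = 5·20 + 2·49 = 198.
  From (x_3, y_3) = (485, 198): x_4 = 5·485 + 6·2·198 = 4801; y_4 = 5·198 + 2·485 = 1960.
  From (x_4, y_4) = (4801, 1960): x_5 = 5·4801 + 6·2·1960 = 47525; y_5 = 5·1960 + 2·4801 = 19402.
  From (x_5, y_5) = (47525, 19402): x_6 = 5·47525 + 6·2·19402 = 470449; y_6 = 5·19402 + 2·47525 = 192060.
Step 3: Verify x_6² - 6·y_6² = 221322261601 - 221322261600 = 1 (should be 1). ✓

(x_1, y_1) = (5, 2); (x_6, y_6) = (470449, 192060).


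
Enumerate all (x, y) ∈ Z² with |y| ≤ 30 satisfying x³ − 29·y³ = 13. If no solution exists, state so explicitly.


The equation is x³ - 29y³ = 13. For fixed y, x³ = 29·y³ + 13, so a solution requires the RHS to be a perfect cube.
Strategy: iterate y from -30 to 30, compute RHS = 29·y³ + 13, and check whether it is a (positive or negative) perfect cube.
Check small values of y:
  y = 0: RHS = 13 is not a perfect cube.
  y = 1: RHS = 42 is not a perfect cube.
  y = -1: RHS = -16 is not a perfect cube.
  y = 2: RHS = 245 is not a perfect cube.
  y = -2: RHS = -219 is not a perfect cube.
  y = 3: RHS = 796 is not a perfect cube.
  y = -3: RHS = -770 is not a perfect cube.
Continuing the search up to |y| = 30 finds no solutions either.
No (x, y) in the scanned range satisfies the equation.

No integer solutions with |y| ≤ 30.


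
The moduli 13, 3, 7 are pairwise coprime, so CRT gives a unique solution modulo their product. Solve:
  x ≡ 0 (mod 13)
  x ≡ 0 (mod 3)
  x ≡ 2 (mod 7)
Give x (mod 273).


Moduli 13, 3, 7 are pairwise coprime; by CRT there is a unique solution modulo M = 13 · 3 · 7 = 273.
Solve pairwise, accumulating the modulus:
  Start with x ≡ 0 (mod 13).
  Combine with x ≡ 0 (mod 3): since gcd(13, 3) = 1, we get a unique residue mod 39.
    Write x = 0 + 13·t and substitute into x ≡ 0 (mod 3): 13·t ≡ 0 − 0 = 0 (mod 3).
    Reduce coefficients mod 3: 1·t ≡ 0 (mod 3).
    So t ≡ 0 (mod 3).
    Then x = 0 + 13·0 = 0, valid modulo lcm(13, 3) = 39: x ≡ 0 (mod 39).
  Combine with x ≡ 2 (mod 7): since gcd(39, 7) = 1, we get a unique residue mod 273.
    Write x = 0 + 39·t and substitute into x ≡ 2 (mod 7): 39·t ≡ 2 − 0 = 2 (mod 7).
    Reduce coefficients mod 7: 4·t ≡ 2 (mod 7).
    The inverse of 4 mod 7 is 2 (since 4·2 = 8 = 1·7 + 1), so t ≡ 2·2 = 4 ≡ 4 (mod 7).
    Then x = 0 + 39·4 = 156, valid modulo lcm(39, 7) = 273: x ≡ 156 (mod 273).
Verify: 156 mod 13 = 0 ✓, 156 mod 3 = 0 ✓, 156 mod 7 = 2 ✓.

x ≡ 156 (mod 273).


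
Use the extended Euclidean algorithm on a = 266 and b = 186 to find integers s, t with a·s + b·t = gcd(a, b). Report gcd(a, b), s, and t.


Euclidean algorithm on (266, 186) — divide until remainder is 0:
  266 = 1 · 186 + 80
  186 = 2 · 80 + 26
  80 = 3 · 26 + 2
  26 = 13 · 2 + 0
gcd(266, 186) = 2.
Track Bezout coefficients alongside the remainders: start with r₀ = 266 = a·1 + b·0 (s = 1, t = 0) and r₁ = 186 = a·0 + b·1 (s = 0, t = 1); each new remainder r_{k+1} = r_{k-1} − q_k·r_k inherits s_{k+1} = s_{k-1} − q_k·s_k, t_{k+1} = t_{k-1} − q_k·t_k, so r_k = a·s_k + b·t_k at every step:
  q = 1: r = 80, s = 1 − 1·0 = 1, t = 0 − 1·1 = -1  (check: 266·1 + 186·(-1) = 80)
  q = 2: r = 26, s = 0 − 2·1 = -2, t = 1 − 2·(-1) = 3  (check: 266·(-2) + 186·3 = 26)
  q = 3: r = 2, s = 1 − 3·(-2) = 7, t = -1 − 3·3 = -10  (check: 266·7 + 186·(-10) = 2)
The row with r = 2 (the gcd) gives the Bezout coefficients s = 7, t = -10.
Result: 266 · (7) + 186 · (-10) = 2.

gcd(266, 186) = 2; s = 7, t = -10 (check: 266·7 + 186·(-10) = 2).


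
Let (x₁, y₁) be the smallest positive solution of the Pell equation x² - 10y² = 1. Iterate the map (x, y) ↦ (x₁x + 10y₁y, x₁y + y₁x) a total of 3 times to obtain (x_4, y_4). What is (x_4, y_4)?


Step 1: Find the fundamental solution (x₁, y₁) of x² - 10y² = 1.
  Expand √10 as a continued fraction. a₀ = ⌊√10⌋ = 3; iterate m_{k+1} = d_k·a_k − m_k, d_{k+1} = (10 − m_{k+1}²)/d_k, a_{k+1} = ⌊(a₀ + m_{k+1})/d_{k+1}⌋ (starting m₀ = 0, d₀ = 1), with convergents p_k = a_k·p_{k-1} + p_{k-2}, q_k = a_k·q_{k-1} + q_{k-2} (p₋₁ = 1, q₋₁ = 0):
  k = 0: a₀ = 3; p₀/q₀ = 3/1; p₀² − 10·q₀² = 9 − 10 = -1.
  k = 1: m = 3, d = 1, a = ⌊(3 + 3)/1⌋ = 6; p/q = (6·3 + 1)/(6·1 + 0) = 19/6; p² − 10·q² = 361 − 360 = 1.
  The first convergent with p² − 10·q² = 1 gives the fundamental solution (x₁, y₁) = (19, 6).
Step 2: Apply the recurrence (x_{n+1}, y_{n+1}) = (x₁x_n + 10y₁y_n, x₁y_n + y₁x_n) repeatedly.
  From (x_1, y_1) = (19, 6): x_2 = 19·19 + 10·6·6 = 721; y_2 = 19·6 + 6·19 = 228.
  From (x_2, y_2) = (721, 228): x_3 = 19·721 + 10·6·228 = 27379; y_3 = 19·228 + 6·721 = 8658.
  From (x_3, y_3) = (27379, 8658): x_4 = 19·27379 + 10·6·8658 = 1039681; y_4 = 19·8658 + 6·27379 = 328776.
Step 3: Verify x_4² - 10·y_4² = 1080936581761 - 1080936581760 = 1 (should be 1). ✓

(x_1, y_1) = (19, 6); (x_4, y_4) = (1039681, 328776).


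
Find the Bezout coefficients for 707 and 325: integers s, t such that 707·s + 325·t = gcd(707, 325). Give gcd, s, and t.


Euclidean algorithm on (707, 325) — divide until remainder is 0:
  707 = 2 · 325 + 57
  325 = 5 · 57 + 40
  57 = 1 · 40 + 17
  40 = 2 · 17 + 6
  17 = 2 · 6 + 5
  6 = 1 · 5 + 1
  5 = 5 · 1 + 0
gcd(707, 325) = 1.
Track Bezout coefficients alongside the remainders: start with r₀ = 707 = a·1 + b·0 (s = 1, t = 0) and r₁ = 325 = a·0 + b·1 (s = 0, t = 1); each new remainder r_{k+1} = r_{k-1} − q_k·r_k inherits s_{k+1} = s_{k-1} − q_k·s_k, t_{k+1} = t_{k-1} − q_k·t_k, so r_k = a·s_k + b·t_k at every step:
  q = 2: r = 57, s = 1 − 2·0 = 1, t = 0 − 2·1 = -2  (check: 707·1 + 325·(-2) = 57)
  q = 5: r = 40, s = 0 − 5·1 = -5, t = 1 − 5·(-2) = 11  (check: 707·(-5) + 325·11 = 40)
  q = 1: r = 17, s = 1 − 1·(-5) = 6, t = -2 − 1·11 = -13  (check: 707·6 + 325·(-13) = 17)
  q = 2: r = 6, s = -5 − 2·6 = -17, t = 11 − 2·(-13) = 37  (check: 707·(-17) + 325·37 = 6)
  q = 2: r = 5, s = 6 − 2·(-17) = 40, t = -13 − 2·37 = -87  (check: 707·40 + 325·(-87) = 5)
  q = 1: r = 1, s = -17 − 1·40 = -57, t = 37 − 1·(-87) = 124  (check: 707·(-57) + 325·124 = 1)
The row with r = 1 (the gcd) gives the Bezout coefficients s = -57, t = 124.
Result: 707 · (-57) + 325 · (124) = 1.

gcd(707, 325) = 1; s = -57, t = 124 (check: 707·(-57) + 325·124 = 1).


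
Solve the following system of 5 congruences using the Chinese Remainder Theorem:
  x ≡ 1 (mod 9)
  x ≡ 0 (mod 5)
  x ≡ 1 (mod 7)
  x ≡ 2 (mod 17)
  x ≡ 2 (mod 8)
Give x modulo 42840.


Product of moduli M = 9 · 5 · 7 · 17 · 8 = 42840.
Merge one congruence at a time:
  Start: x ≡ 1 (mod 9).
  Combine with x ≡ 0 (mod 5); new modulus lcm = 45.
    Write x = 1 + 9·t and substitute into x ≡ 0 (mod 5): 9·t ≡ 0 − 1 = -1 (mod 5).
    Reduce coefficients mod 5: 4·t ≡ 4 (mod 5).
    The inverse of 4 mod 5 is 4 (since 4·4 = 16 = 3·5 + 1), so t ≡ 4·4 = 16 ≡ 1 (mod 5).
    Then x = 1 + 9·1 = 10, valid modulo lcm(9, 5) = 45: x ≡ 10 (mod 45).
  Combine with x ≡ 1 (mod 7); new modulus lcm = 315.
    Write x = 10 + 45·t and substitute into x ≡ 1 (mod 7): 45·t ≡ 1 − 10 = -9 (mod 7).
    Reduce coefficients mod 7: 3·t ≡ 5 (mod 7).
    The inverse of 3 mod 7 is 5 (since 3·5 = 15 = 2·7 + 1), so t ≡ 5·5 = 25 ≡ 4 (mod 7).
    Then x = 10 + 45·4 = 190, valid modulo lcm(45, 7) = 315: x ≡ 190 (mod 315).
  Combine with x ≡ 2 (mod 17); new modulus lcm = 5355.
    Write x = 190 + 315·t and substitute into x ≡ 2 (mod 17): 315·t ≡ 2 − 190 = -188 (mod 17).
    Reduce coefficients mod 17: 9·t ≡ 16 (mod 17).
    The inverse of 9 mod 17 is 2 (since 9·2 = 18 = 1·17 + 1), so t ≡ 2·16 = 32 ≡ 15 (mod 17).
    Then x = 190 + 315·15 = 4915, valid modulo lcm(315, 17) = 5355: x ≡ 4915 (mod 5355).
  Combine with x ≡ 2 (mod 8); new modulus lcm = 42840.
    Write x = 4915 + 5355·t and substitute into x ≡ 2 (mod 8): 5355·t ≡ 2 − 4915 = -4913 (mod 8).
    Reduce coefficients mod 8: 3·t ≡ 7 (mod 8).
    The inverse of 3 mod 8 is 3 (since 3·3 = 9 = 1·8 + 1), so t ≡ 3·7 = 21 ≡ 5 (mod 8).
    Then x = 4915 + 5355·5 = 31690, valid modulo lcm(5355, 8) = 42840: x ≡ 31690 (mod 42840).
Verify against each original: 31690 mod 9 = 1, 31690 mod 5 = 0, 31690 mod 7 = 1, 31690 mod 17 = 2, 31690 mod 8 = 2.

x ≡ 31690 (mod 42840).


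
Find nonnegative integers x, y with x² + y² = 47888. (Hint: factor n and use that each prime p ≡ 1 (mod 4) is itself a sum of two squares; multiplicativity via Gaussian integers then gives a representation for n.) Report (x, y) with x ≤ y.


Step 1: Factor n = 47888 = 2^4 · 41 · 73.
Step 2: Check the mod-4 condition on each prime factor: 2 = 2 (special); 41 ≡ 1 (mod 4), exponent 1; 73 ≡ 1 (mod 4), exponent 1.
All primes ≡ 3 (mod 4) appear to even exponent (or don't appear), so by the two-squares theorem n IS expressible as a sum of two squares.
Step 3: Build a representation. Group n = k² · m with k = 4 and m = 41 · 73 = 2993 (a product of primes ≡ 1 (mod 4)); a representation of m scales to one of n via (k·x)² + (k·y)² = k²(x² + y²). Each prime p ≡ 1 (mod 4) is itself a sum of two squares; find a² by testing p − a² for a perfect square:
  41: 41 − 1² = 40, 41 − 2² = 37, 41 − 3² = 32, 41 − 4² = 25 = 5² ⇒ 41 = 4² + 5².
  73: 73 − 1² = 72, 73 − 2² = 69, 73 − 3² = 64 = 8² ⇒ 73 = 3² + 8².
  Combine using the Brahmagupta–Fibonacci identity (a² + b²)(c² + d²) = (ac − bd)² + (ad + bc)² = (ac + bd)² + (ad − bc)²:
  41 · 73 = 2993: from (4² + 5²)(3² + 8²), take (4·3 − 5·8, 4·8 + 5·3) = (12 − 40, 32 + 15) = (-28, 47); dropping signs (only squares matter) gives (28, 47); check 28² + 47² = 784 + 2209 = 2993 ✓.
  Scale by k = 4: (4·28, 4·47) = (112, 188).
Step 4: Order so x ≤ y and verify: 112² + 188² = 12544 + 35344 = 47888 = n. ✓

n = 47888 = 112² + 188² (one valid representation with x ≤ y).


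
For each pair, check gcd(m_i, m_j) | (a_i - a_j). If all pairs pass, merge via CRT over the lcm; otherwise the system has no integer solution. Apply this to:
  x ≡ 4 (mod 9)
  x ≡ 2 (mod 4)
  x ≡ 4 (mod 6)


Moduli 9, 4, 6 are not pairwise coprime, so CRT works modulo lcm(m_i) when all pairwise compatibility conditions hold.
Pairwise compatibility: gcd(m_i, m_j) must divide a_i - a_j for every pair.
Merge one congruence at a time:
  Start: x ≡ 4 (mod 9).
  Combine with x ≡ 2 (mod 4): gcd(9, 4) = 1; 2 - 4 = -2, which IS divisible by 1, so compatible.
    Write x = 4 + 9·t and substitute into x ≡ 2 (mod 4): 9·t ≡ 2 − 4 = -2 (mod 4).
    Reduce coefficients mod 4: 1·t ≡ 2 (mod 4).
    So t ≡ 2 (mod 4).
    Then x = 4 + 9·2 = 22, valid modulo lcm(9, 4) = 36: x ≡ 22 (mod 36).
  Combine with x ≡ 4 (mod 6): gcd(36, 6) = 6; 4 - 22 = -18, which IS divisible by 6, so compatible.
    Write x = 22 + 36·t and substitute into x ≡ 4 (mod 6): 36·t ≡ 4 − 22 = -18 (mod 6).
    Divide the congruence (and modulus) by g = 6: 6·t ≡ -3 (mod 1).
    Modulo 1 every t works; take t = 0.
    Then x = 22 + 36·0 = 22, valid modulo lcm(36, 6) = 36: x ≡ 22 (mod 36).
Verify: 22 mod 9 = 4, 22 mod 4 = 2, 22 mod 6 = 4.

x ≡ 22 (mod 36).


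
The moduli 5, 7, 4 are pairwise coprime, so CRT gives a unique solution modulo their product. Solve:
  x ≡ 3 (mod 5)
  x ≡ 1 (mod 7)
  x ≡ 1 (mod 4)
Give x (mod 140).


Moduli 5, 7, 4 are pairwise coprime; by CRT there is a unique solution modulo M = 5 · 7 · 4 = 140.
Solve pairwise, accumulating the modulus:
  Start with x ≡ 3 (mod 5).
  Combine with x ≡ 1 (mod 7): since gcd(5, 7) = 1, we get a unique residue mod 35.
    Write x = 3 + 5·t and substitute into x ≡ 1 (mod 7): 5·t ≡ 1 − 3 = -2 (mod 7).
    Reduce coefficients mod 7: 5·t ≡ 5 (mod 7).
    The inverse of 5 mod 7 is 3 (since 5·3 = 15 = 2·7 + 1), so t ≡ 3·5 = 15 ≡ 1 (mod 7).
    Then x = 3 + 5·1 = 8, valid modulo lcm(5, 7) = 35: x ≡ 8 (mod 35).
  Combine with x ≡ 1 (mod 4): since gcd(35, 4) = 1, we get a unique residue mod 140.
    Write x = 8 + 35·t and substitute into x ≡ 1 (mod 4): 35·t ≡ 1 − 8 = -7 (mod 4).
    Reduce coefficients mod 4: 3·t ≡ 1 (mod 4).
    The inverse of 3 mod 4 is 3 (since 3·3 = 9 = 2·4 + 1), so t ≡ 3·1 = 3 ≡ 3 (mod 4).
    Then x = 8 + 35·3 = 113, valid modulo lcm(35, 4) = 140: x ≡ 113 (mod 140).
Verify: 113 mod 5 = 3 ✓, 113 mod 7 = 1 ✓, 113 mod 4 = 1 ✓.

x ≡ 113 (mod 140).


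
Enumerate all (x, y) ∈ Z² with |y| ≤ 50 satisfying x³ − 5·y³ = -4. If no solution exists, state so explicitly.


The equation is x³ - 5y³ = -4. For fixed y, x³ = 5·y³ − 4, so a solution requires the RHS to be a perfect cube.
Strategy: iterate y from -50 to 50, compute RHS = 5·y³ − 4, and check whether it is a (positive or negative) perfect cube.
Check small values of y:
  y = 0: RHS = -4 is not a perfect cube.
  y = 1: RHS = 1 = (1)³ ⇒ x = 1 works.
  y = -1: RHS = -9 is not a perfect cube.
  y = 2: RHS = 36 is not a perfect cube.
  y = -2: RHS = -44 is not a perfect cube.
  y = 3: RHS = 131 is not a perfect cube.
  y = -3: RHS = -139 is not a perfect cube.
Continuing the search up to |y| = 50 finds no further solutions beyond those listed.
Collected solutions: (1, 1).

Solutions (with |y| ≤ 50): (1, 1).


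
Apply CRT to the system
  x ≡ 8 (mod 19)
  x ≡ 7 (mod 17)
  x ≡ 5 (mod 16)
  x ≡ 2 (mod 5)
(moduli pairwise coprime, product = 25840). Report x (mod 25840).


Product of moduli M = 19 · 17 · 16 · 5 = 25840.
Merge one congruence at a time:
  Start: x ≡ 8 (mod 19).
  Combine with x ≡ 7 (mod 17); new modulus lcm = 323.
    Write x = 8 + 19·t and substitute into x ≡ 7 (mod 17): 19·t ≡ 7 − 8 = -1 (mod 17).
    Reduce coefficients mod 17: 2·t ≡ 16 (mod 17).
    The inverse of 2 mod 17 is 9 (since 2·9 = 18 = 1·17 + 1), so t ≡ 9·16 = 144 ≡ 8 (mod 17).
    Then x = 8 + 19·8 = 160, valid modulo lcm(19, 17) = 323: x ≡ 160 (mod 323).
  Combine with x ≡ 5 (mod 16); new modulus lcm = 5168.
    Write x = 160 + 323·t and substitute into x ≡ 5 (mod 16): 323·t ≡ 5 − 160 = -155 (mod 16).
    Reduce coefficients mod 16: 3·t ≡ 5 (mod 16).
    The inverse of 3 mod 16 is 11 (since 3·11 = 33 = 2·16 + 1), so t ≡ 11·5 = 55 ≡ 7 (mod 16).
    Then x = 160 + 323·7 = 2421, valid modulo lcm(323, 16) = 5168: x ≡ 2421 (mod 5168).
  Combine with x ≡ 2 (mod 5); new modulus lcm = 25840.
    Write x = 2421 + 5168·t and substitute into x ≡ 2 (mod 5): 5168·t ≡ 2 − 2421 = -2419 (mod 5).
    Reduce coefficients mod 5: 3·t ≡ 1 (mod 5).
    The inverse of 3 mod 5 is 2 (since 3·2 = 6 = 1·5 + 1), so t ≡ 2·1 = 2 ≡ 2 (mod 5).
    Then x = 2421 + 5168·2 = 12757, valid modulo lcm(5168, 5) = 25840: x ≡ 12757 (mod 25840).
Verify against each original: 12757 mod 19 = 8, 12757 mod 17 = 7, 12757 mod 16 = 5, 12757 mod 5 = 2.

x ≡ 12757 (mod 25840).


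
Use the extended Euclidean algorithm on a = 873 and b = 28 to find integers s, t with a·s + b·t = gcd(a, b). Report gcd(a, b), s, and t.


Euclidean algorithm on (873, 28) — divide until remainder is 0:
  873 = 31 · 28 + 5
  28 = 5 · 5 + 3
  5 = 1 · 3 + 2
  3 = 1 · 2 + 1
  2 = 2 · 1 + 0
gcd(873, 28) = 1.
Track Bezout coefficients alongside the remainders: start with r₀ = 873 = a·1 + b·0 (s = 1, t = 0) and r₁ = 28 = a·0 + b·1 (s = 0, t = 1); each new remainder r_{k+1} = r_{k-1} − q_k·r_k inherits s_{k+1} = s_{k-1} − q_k·s_k, t_{k+1} = t_{k-1} − q_k·t_k, so r_k = a·s_k + b·t_k at every step:
  q = 31: r = 5, s = 1 − 31·0 = 1, t = 0 − 31·1 = -31  (check: 873·1 + 28·(-31) = 5)
  q = 5: r = 3, s = 0 − 5·1 = -5, t = 1 − 5·(-31) = 156  (check: 873·(-5) + 28·156 = 3)
  q = 1: r = 2, s = 1 − 1·(-5) = 6, t = -31 − 1·156 = -187  (check: 873·6 + 28·(-187) = 2)
  q = 1: r = 1, s = -5 − 1·6 = -11, t = 156 − 1·(-187) = 343  (check: 873·(-11) + 28·343 = 1)
The row with r = 1 (the gcd) gives the Bezout coefficients s = -11, t = 343.
Result: 873 · (-11) + 28 · (343) = 1.

gcd(873, 28) = 1; s = -11, t = 343 (check: 873·(-11) + 28·343 = 1).


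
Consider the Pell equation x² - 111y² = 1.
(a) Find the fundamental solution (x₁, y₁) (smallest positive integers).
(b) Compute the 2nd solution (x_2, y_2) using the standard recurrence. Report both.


Step 1: Find the fundamental solution (x₁, y₁) of x² - 111y² = 1.
  Expand √111 as a continued fraction. a₀ = ⌊√111⌋ = 10; iterate m_{k+1} = d_k·a_k − m_k, d_{k+1} = (111 − m_{k+1}²)/d_k, a_{k+1} = ⌊(a₀ + m_{k+1})/d_{k+1}⌋ (starting m₀ = 0, d₀ = 1), with convergents p_k = a_k·p_{k-1} + p_{k-2}, q_k = a_k·q_{k-1} + q_{k-2} (p₋₁ = 1, q₋₁ = 0):
  k = 0: a₀ = 10; p₀/q₀ = 10/1; p₀² − 111·q₀² = 100 − 111 = -11.
  k = 1: m = 10, d = 11, a = ⌊(10 + 10)/11⌋ = 1; p/q = (1·10 + 1)/(1·1 + 0) = 11/1; p² − 111·q² = 121 − 111 = 10.
  k = 2: m = 1, d = 10, a = ⌊(10 + 1)/10⌋ = 1; p/q = (1·11 + 10)/(1·1 + 1) = 21/2; p² − 111·q² = 441 − 444 = -3.
  k = 3: m = 9, d = 3, a = ⌊(10 + 9)/3⌋ = 6; p/q = (6·21 + 11)/(6·2 + 1) = 137/13; p² − 111·q² = 18769 − 18759 = 10.
  k = 4: m = 9, d = 10, a = ⌊(10 + 9)/10⌋ = 1; p/q = (1·137 + 21)/(1·13 + 2) = 158/15; p² − 111·q² = 24964 − 24975 = -11.
  k = 5: m = 1, d = 11, a = ⌊(10 + 1)/11⌋ = 1; p/q = (1·158 + 137)/(1·15 + 13) = 295/28; p² − 111·q² = 87025 − 87024 = 1.
  The first convergent with p² − 111·q² = 1 gives the fundamental solution (x₁, y₁) = (295, 28).
Step 2: Apply the recurrence (x_{n+1}, y_{n+1}) = (x₁x_n + 111y₁y_n, x₁y_n + y₁x_n) repeatedly.
  From (x_1, y_1) = (295, 28): x_2 = 295·295 + 111·28·28 = 174049; y_2 = 295·28 + 28·295 = 16520.
Step 3: Verify x_2² - 111·y_2² = 30293054401 - 30293054400 = 1 (should be 1). ✓

(x_1, y_1) = (295, 28); (x_2, y_2) = (174049, 16520).


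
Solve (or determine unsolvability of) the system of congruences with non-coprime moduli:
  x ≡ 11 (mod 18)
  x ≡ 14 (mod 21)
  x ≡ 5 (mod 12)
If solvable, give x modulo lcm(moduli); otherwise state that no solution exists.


Moduli 18, 21, 12 are not pairwise coprime, so CRT works modulo lcm(m_i) when all pairwise compatibility conditions hold.
Pairwise compatibility: gcd(m_i, m_j) must divide a_i - a_j for every pair.
Merge one congruence at a time:
  Start: x ≡ 11 (mod 18).
  Combine with x ≡ 14 (mod 21): gcd(18, 21) = 3; 14 - 11 = 3, which IS divisible by 3, so compatible.
    Write x = 11 + 18·t and substitute into x ≡ 14 (mod 21): 18·t ≡ 14 − 11 = 3 (mod 21).
    Divide the congruence (and modulus) by g = 3: 6·t ≡ 1 (mod 7).
    The inverse of 6 mod 7 is 6 (since 6·6 = 36 = 5·7 + 1), so t ≡ 6·1 = 6 ≡ 6 (mod 7).
    Then x = 11 + 18·6 = 119, valid modulo lcm(18, 21) = 126: x ≡ 119 (mod 126).
  Combine with x ≡ 5 (mod 12): gcd(126, 12) = 6; 5 - 119 = -114, which IS divisible by 6, so compatible.
    Write x = 119 + 126·t and substitute into x ≡ 5 (mod 12): 126·t ≡ 5 − 119 = -114 (mod 12).
    Divide the congruence (and modulus) by g = 6: 21·t ≡ -19 (mod 2).
    Reduce coefficients mod 2: 1·t ≡ 1 (mod 2).
    So t ≡ 1 (mod 2).
    Then x = 119 + 126·1 = 245, valid modulo lcm(126, 12) = 252: x ≡ 245 (mod 252).
Verify: 245 mod 18 = 11, 245 mod 21 = 14, 245 mod 12 = 5.

x ≡ 245 (mod 252).


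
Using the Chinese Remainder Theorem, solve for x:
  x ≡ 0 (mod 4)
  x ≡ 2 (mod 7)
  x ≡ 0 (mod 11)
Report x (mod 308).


Moduli 4, 7, 11 are pairwise coprime; by CRT there is a unique solution modulo M = 4 · 7 · 11 = 308.
Solve pairwise, accumulating the modulus:
  Start with x ≡ 0 (mod 4).
  Combine with x ≡ 2 (mod 7): since gcd(4, 7) = 1, we get a unique residue mod 28.
    Write x = 0 + 4·t and substitute into x ≡ 2 (mod 7): 4·t ≡ 2 − 0 = 2 (mod 7).
    The inverse of 4 mod 7 is 2 (since 4·2 = 8 = 1·7 + 1), so t ≡ 2·2 = 4 ≡ 4 (mod 7).
    Then x = 0 + 4·4 = 16, valid modulo lcm(4, 7) = 28: x ≡ 16 (mod 28).
  Combine with x ≡ 0 (mod 11): since gcd(28, 11) = 1, we get a unique residue mod 308.
    Write x = 16 + 28·t and substitute into x ≡ 0 (mod 11): 28·t ≡ 0 − 16 = -16 (mod 11).
    Reduce coefficients mod 11: 6·t ≡ 6 (mod 11).
    The inverse of 6 mod 11 is 2 (since 6·2 = 12 = 1·11 + 1), so t ≡ 2·6 = 12 ≡ 1 (mod 11).
    Then x = 16 + 28·1 = 44, valid modulo lcm(28, 11) = 308: x ≡ 44 (mod 308).
Verify: 44 mod 4 = 0 ✓, 44 mod 7 = 2 ✓, 44 mod 11 = 0 ✓.

x ≡ 44 (mod 308).
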